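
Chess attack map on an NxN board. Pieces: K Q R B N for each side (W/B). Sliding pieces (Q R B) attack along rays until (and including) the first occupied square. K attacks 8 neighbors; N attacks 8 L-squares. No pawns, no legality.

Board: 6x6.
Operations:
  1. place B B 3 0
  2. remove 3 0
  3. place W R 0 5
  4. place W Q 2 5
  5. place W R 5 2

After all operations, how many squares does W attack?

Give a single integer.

Op 1: place BB@(3,0)
Op 2: remove (3,0)
Op 3: place WR@(0,5)
Op 4: place WQ@(2,5)
Op 5: place WR@(5,2)
Per-piece attacks for W:
  WR@(0,5): attacks (0,4) (0,3) (0,2) (0,1) (0,0) (1,5) (2,5) [ray(1,0) blocked at (2,5)]
  WQ@(2,5): attacks (2,4) (2,3) (2,2) (2,1) (2,0) (3,5) (4,5) (5,5) (1,5) (0,5) (3,4) (4,3) (5,2) (1,4) (0,3) [ray(-1,0) blocked at (0,5); ray(1,-1) blocked at (5,2)]
  WR@(5,2): attacks (5,3) (5,4) (5,5) (5,1) (5,0) (4,2) (3,2) (2,2) (1,2) (0,2)
Union (27 distinct): (0,0) (0,1) (0,2) (0,3) (0,4) (0,5) (1,2) (1,4) (1,5) (2,0) (2,1) (2,2) (2,3) (2,4) (2,5) (3,2) (3,4) (3,5) (4,2) (4,3) (4,5) (5,0) (5,1) (5,2) (5,3) (5,4) (5,5)

Answer: 27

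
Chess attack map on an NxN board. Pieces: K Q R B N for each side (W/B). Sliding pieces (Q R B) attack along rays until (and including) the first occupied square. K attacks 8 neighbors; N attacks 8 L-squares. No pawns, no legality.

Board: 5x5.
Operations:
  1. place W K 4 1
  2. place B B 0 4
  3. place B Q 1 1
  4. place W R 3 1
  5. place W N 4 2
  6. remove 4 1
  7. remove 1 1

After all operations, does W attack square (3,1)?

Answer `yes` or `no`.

Op 1: place WK@(4,1)
Op 2: place BB@(0,4)
Op 3: place BQ@(1,1)
Op 4: place WR@(3,1)
Op 5: place WN@(4,2)
Op 6: remove (4,1)
Op 7: remove (1,1)
Per-piece attacks for W:
  WR@(3,1): attacks (3,2) (3,3) (3,4) (3,0) (4,1) (2,1) (1,1) (0,1)
  WN@(4,2): attacks (3,4) (2,3) (3,0) (2,1)
W attacks (3,1): no

Answer: no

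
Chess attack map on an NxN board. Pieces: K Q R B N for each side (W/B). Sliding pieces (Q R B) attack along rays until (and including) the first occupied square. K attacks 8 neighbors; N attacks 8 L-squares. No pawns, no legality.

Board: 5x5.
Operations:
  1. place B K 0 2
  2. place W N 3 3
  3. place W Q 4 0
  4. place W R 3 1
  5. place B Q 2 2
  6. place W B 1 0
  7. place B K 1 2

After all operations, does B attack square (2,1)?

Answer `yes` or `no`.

Op 1: place BK@(0,2)
Op 2: place WN@(3,3)
Op 3: place WQ@(4,0)
Op 4: place WR@(3,1)
Op 5: place BQ@(2,2)
Op 6: place WB@(1,0)
Op 7: place BK@(1,2)
Per-piece attacks for B:
  BK@(0,2): attacks (0,3) (0,1) (1,2) (1,3) (1,1)
  BK@(1,2): attacks (1,3) (1,1) (2,2) (0,2) (2,3) (2,1) (0,3) (0,1)
  BQ@(2,2): attacks (2,3) (2,4) (2,1) (2,0) (3,2) (4,2) (1,2) (3,3) (3,1) (1,3) (0,4) (1,1) (0,0) [ray(-1,0) blocked at (1,2); ray(1,1) blocked at (3,3); ray(1,-1) blocked at (3,1)]
B attacks (2,1): yes

Answer: yes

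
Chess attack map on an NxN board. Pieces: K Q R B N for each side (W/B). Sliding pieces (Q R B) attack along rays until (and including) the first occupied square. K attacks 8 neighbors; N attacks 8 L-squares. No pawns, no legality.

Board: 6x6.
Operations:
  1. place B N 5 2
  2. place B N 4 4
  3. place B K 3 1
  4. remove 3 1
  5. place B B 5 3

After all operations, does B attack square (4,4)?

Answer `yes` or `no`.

Answer: yes

Derivation:
Op 1: place BN@(5,2)
Op 2: place BN@(4,4)
Op 3: place BK@(3,1)
Op 4: remove (3,1)
Op 5: place BB@(5,3)
Per-piece attacks for B:
  BN@(4,4): attacks (2,5) (5,2) (3,2) (2,3)
  BN@(5,2): attacks (4,4) (3,3) (4,0) (3,1)
  BB@(5,3): attacks (4,4) (4,2) (3,1) (2,0) [ray(-1,1) blocked at (4,4)]
B attacks (4,4): yes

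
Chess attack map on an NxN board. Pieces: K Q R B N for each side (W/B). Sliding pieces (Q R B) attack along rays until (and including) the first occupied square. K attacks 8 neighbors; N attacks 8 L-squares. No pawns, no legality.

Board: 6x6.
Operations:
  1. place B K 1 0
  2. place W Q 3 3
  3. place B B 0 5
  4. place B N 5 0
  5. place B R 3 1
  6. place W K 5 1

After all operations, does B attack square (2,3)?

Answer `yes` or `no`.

Answer: yes

Derivation:
Op 1: place BK@(1,0)
Op 2: place WQ@(3,3)
Op 3: place BB@(0,5)
Op 4: place BN@(5,0)
Op 5: place BR@(3,1)
Op 6: place WK@(5,1)
Per-piece attacks for B:
  BB@(0,5): attacks (1,4) (2,3) (3,2) (4,1) (5,0) [ray(1,-1) blocked at (5,0)]
  BK@(1,0): attacks (1,1) (2,0) (0,0) (2,1) (0,1)
  BR@(3,1): attacks (3,2) (3,3) (3,0) (4,1) (5,1) (2,1) (1,1) (0,1) [ray(0,1) blocked at (3,3); ray(1,0) blocked at (5,1)]
  BN@(5,0): attacks (4,2) (3,1)
B attacks (2,3): yes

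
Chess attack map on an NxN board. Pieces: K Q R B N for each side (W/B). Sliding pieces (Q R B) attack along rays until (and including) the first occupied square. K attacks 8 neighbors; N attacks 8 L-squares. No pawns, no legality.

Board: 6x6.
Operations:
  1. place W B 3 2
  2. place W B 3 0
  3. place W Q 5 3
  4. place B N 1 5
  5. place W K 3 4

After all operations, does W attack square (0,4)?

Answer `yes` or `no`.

Answer: no

Derivation:
Op 1: place WB@(3,2)
Op 2: place WB@(3,0)
Op 3: place WQ@(5,3)
Op 4: place BN@(1,5)
Op 5: place WK@(3,4)
Per-piece attacks for W:
  WB@(3,0): attacks (4,1) (5,2) (2,1) (1,2) (0,3)
  WB@(3,2): attacks (4,3) (5,4) (4,1) (5,0) (2,3) (1,4) (0,5) (2,1) (1,0)
  WK@(3,4): attacks (3,5) (3,3) (4,4) (2,4) (4,5) (4,3) (2,5) (2,3)
  WQ@(5,3): attacks (5,4) (5,5) (5,2) (5,1) (5,0) (4,3) (3,3) (2,3) (1,3) (0,3) (4,4) (3,5) (4,2) (3,1) (2,0)
W attacks (0,4): no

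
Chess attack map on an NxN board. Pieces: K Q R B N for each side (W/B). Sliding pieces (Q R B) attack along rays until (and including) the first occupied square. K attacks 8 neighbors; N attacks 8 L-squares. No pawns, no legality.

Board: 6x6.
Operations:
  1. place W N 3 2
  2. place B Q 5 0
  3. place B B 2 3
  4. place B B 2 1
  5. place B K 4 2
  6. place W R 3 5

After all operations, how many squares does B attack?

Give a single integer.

Op 1: place WN@(3,2)
Op 2: place BQ@(5,0)
Op 3: place BB@(2,3)
Op 4: place BB@(2,1)
Op 5: place BK@(4,2)
Op 6: place WR@(3,5)
Per-piece attacks for B:
  BB@(2,1): attacks (3,2) (3,0) (1,2) (0,3) (1,0) [ray(1,1) blocked at (3,2)]
  BB@(2,3): attacks (3,4) (4,5) (3,2) (1,4) (0,5) (1,2) (0,1) [ray(1,-1) blocked at (3,2)]
  BK@(4,2): attacks (4,3) (4,1) (5,2) (3,2) (5,3) (5,1) (3,3) (3,1)
  BQ@(5,0): attacks (5,1) (5,2) (5,3) (5,4) (5,5) (4,0) (3,0) (2,0) (1,0) (0,0) (4,1) (3,2) [ray(-1,1) blocked at (3,2)]
Union (22 distinct): (0,0) (0,1) (0,3) (0,5) (1,0) (1,2) (1,4) (2,0) (3,0) (3,1) (3,2) (3,3) (3,4) (4,0) (4,1) (4,3) (4,5) (5,1) (5,2) (5,3) (5,4) (5,5)

Answer: 22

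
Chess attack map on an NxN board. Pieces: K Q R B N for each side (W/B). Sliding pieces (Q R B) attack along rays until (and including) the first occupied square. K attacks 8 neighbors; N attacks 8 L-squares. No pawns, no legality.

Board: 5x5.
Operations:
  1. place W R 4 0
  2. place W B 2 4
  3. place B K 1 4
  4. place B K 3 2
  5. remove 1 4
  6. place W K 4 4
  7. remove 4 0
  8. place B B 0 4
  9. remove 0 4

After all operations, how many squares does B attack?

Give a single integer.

Answer: 8

Derivation:
Op 1: place WR@(4,0)
Op 2: place WB@(2,4)
Op 3: place BK@(1,4)
Op 4: place BK@(3,2)
Op 5: remove (1,4)
Op 6: place WK@(4,4)
Op 7: remove (4,0)
Op 8: place BB@(0,4)
Op 9: remove (0,4)
Per-piece attacks for B:
  BK@(3,2): attacks (3,3) (3,1) (4,2) (2,2) (4,3) (4,1) (2,3) (2,1)
Union (8 distinct): (2,1) (2,2) (2,3) (3,1) (3,3) (4,1) (4,2) (4,3)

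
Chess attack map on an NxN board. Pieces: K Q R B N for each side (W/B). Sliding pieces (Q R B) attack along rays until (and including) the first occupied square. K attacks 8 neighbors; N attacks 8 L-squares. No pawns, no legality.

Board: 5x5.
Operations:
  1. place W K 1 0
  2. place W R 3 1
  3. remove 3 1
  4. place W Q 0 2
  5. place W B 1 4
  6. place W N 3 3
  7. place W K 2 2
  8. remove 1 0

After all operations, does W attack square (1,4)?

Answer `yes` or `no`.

Answer: yes

Derivation:
Op 1: place WK@(1,0)
Op 2: place WR@(3,1)
Op 3: remove (3,1)
Op 4: place WQ@(0,2)
Op 5: place WB@(1,4)
Op 6: place WN@(3,3)
Op 7: place WK@(2,2)
Op 8: remove (1,0)
Per-piece attacks for W:
  WQ@(0,2): attacks (0,3) (0,4) (0,1) (0,0) (1,2) (2,2) (1,3) (2,4) (1,1) (2,0) [ray(1,0) blocked at (2,2)]
  WB@(1,4): attacks (2,3) (3,2) (4,1) (0,3)
  WK@(2,2): attacks (2,3) (2,1) (3,2) (1,2) (3,3) (3,1) (1,3) (1,1)
  WN@(3,3): attacks (1,4) (4,1) (2,1) (1,2)
W attacks (1,4): yes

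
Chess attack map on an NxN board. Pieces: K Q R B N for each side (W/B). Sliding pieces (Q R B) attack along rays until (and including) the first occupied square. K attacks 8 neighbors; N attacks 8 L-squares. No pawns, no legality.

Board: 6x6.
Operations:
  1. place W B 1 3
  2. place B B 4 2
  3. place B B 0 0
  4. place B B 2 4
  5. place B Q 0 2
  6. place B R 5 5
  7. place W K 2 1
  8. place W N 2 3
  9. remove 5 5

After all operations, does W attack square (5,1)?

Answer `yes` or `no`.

Op 1: place WB@(1,3)
Op 2: place BB@(4,2)
Op 3: place BB@(0,0)
Op 4: place BB@(2,4)
Op 5: place BQ@(0,2)
Op 6: place BR@(5,5)
Op 7: place WK@(2,1)
Op 8: place WN@(2,3)
Op 9: remove (5,5)
Per-piece attacks for W:
  WB@(1,3): attacks (2,4) (2,2) (3,1) (4,0) (0,4) (0,2) [ray(1,1) blocked at (2,4); ray(-1,-1) blocked at (0,2)]
  WK@(2,1): attacks (2,2) (2,0) (3,1) (1,1) (3,2) (3,0) (1,2) (1,0)
  WN@(2,3): attacks (3,5) (4,4) (1,5) (0,4) (3,1) (4,2) (1,1) (0,2)
W attacks (5,1): no

Answer: no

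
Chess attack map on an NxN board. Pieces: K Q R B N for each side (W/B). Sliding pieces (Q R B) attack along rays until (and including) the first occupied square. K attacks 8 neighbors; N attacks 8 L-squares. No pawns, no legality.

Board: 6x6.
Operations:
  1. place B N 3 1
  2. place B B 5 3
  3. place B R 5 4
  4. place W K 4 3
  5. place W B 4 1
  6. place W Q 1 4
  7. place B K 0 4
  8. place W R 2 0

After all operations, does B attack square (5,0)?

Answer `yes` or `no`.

Answer: yes

Derivation:
Op 1: place BN@(3,1)
Op 2: place BB@(5,3)
Op 3: place BR@(5,4)
Op 4: place WK@(4,3)
Op 5: place WB@(4,1)
Op 6: place WQ@(1,4)
Op 7: place BK@(0,4)
Op 8: place WR@(2,0)
Per-piece attacks for B:
  BK@(0,4): attacks (0,5) (0,3) (1,4) (1,5) (1,3)
  BN@(3,1): attacks (4,3) (5,2) (2,3) (1,2) (5,0) (1,0)
  BB@(5,3): attacks (4,4) (3,5) (4,2) (3,1) [ray(-1,-1) blocked at (3,1)]
  BR@(5,4): attacks (5,5) (5,3) (4,4) (3,4) (2,4) (1,4) [ray(0,-1) blocked at (5,3); ray(-1,0) blocked at (1,4)]
B attacks (5,0): yes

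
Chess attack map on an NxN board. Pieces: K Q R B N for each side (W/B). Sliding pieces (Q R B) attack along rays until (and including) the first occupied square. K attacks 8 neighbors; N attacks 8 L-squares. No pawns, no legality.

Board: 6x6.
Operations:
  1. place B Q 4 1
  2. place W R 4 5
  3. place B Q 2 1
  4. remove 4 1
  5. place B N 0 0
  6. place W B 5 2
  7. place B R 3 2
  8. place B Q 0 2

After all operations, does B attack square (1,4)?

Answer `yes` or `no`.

Op 1: place BQ@(4,1)
Op 2: place WR@(4,5)
Op 3: place BQ@(2,1)
Op 4: remove (4,1)
Op 5: place BN@(0,0)
Op 6: place WB@(5,2)
Op 7: place BR@(3,2)
Op 8: place BQ@(0,2)
Per-piece attacks for B:
  BN@(0,0): attacks (1,2) (2,1)
  BQ@(0,2): attacks (0,3) (0,4) (0,5) (0,1) (0,0) (1,2) (2,2) (3,2) (1,3) (2,4) (3,5) (1,1) (2,0) [ray(0,-1) blocked at (0,0); ray(1,0) blocked at (3,2)]
  BQ@(2,1): attacks (2,2) (2,3) (2,4) (2,5) (2,0) (3,1) (4,1) (5,1) (1,1) (0,1) (3,2) (3,0) (1,2) (0,3) (1,0) [ray(1,1) blocked at (3,2)]
  BR@(3,2): attacks (3,3) (3,4) (3,5) (3,1) (3,0) (4,2) (5,2) (2,2) (1,2) (0,2) [ray(1,0) blocked at (5,2); ray(-1,0) blocked at (0,2)]
B attacks (1,4): no

Answer: no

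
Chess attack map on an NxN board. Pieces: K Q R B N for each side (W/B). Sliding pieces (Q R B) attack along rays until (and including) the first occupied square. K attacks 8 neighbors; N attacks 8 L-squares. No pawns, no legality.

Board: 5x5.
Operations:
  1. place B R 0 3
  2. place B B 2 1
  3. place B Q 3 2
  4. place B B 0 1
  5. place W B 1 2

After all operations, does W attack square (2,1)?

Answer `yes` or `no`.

Op 1: place BR@(0,3)
Op 2: place BB@(2,1)
Op 3: place BQ@(3,2)
Op 4: place BB@(0,1)
Op 5: place WB@(1,2)
Per-piece attacks for W:
  WB@(1,2): attacks (2,3) (3,4) (2,1) (0,3) (0,1) [ray(1,-1) blocked at (2,1); ray(-1,1) blocked at (0,3); ray(-1,-1) blocked at (0,1)]
W attacks (2,1): yes

Answer: yes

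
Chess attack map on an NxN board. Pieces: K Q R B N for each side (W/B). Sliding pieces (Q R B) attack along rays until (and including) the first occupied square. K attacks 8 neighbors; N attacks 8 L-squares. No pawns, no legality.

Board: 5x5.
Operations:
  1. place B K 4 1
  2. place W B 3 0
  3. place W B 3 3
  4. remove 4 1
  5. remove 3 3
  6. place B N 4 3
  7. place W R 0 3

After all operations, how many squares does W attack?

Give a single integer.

Answer: 12

Derivation:
Op 1: place BK@(4,1)
Op 2: place WB@(3,0)
Op 3: place WB@(3,3)
Op 4: remove (4,1)
Op 5: remove (3,3)
Op 6: place BN@(4,3)
Op 7: place WR@(0,3)
Per-piece attacks for W:
  WR@(0,3): attacks (0,4) (0,2) (0,1) (0,0) (1,3) (2,3) (3,3) (4,3) [ray(1,0) blocked at (4,3)]
  WB@(3,0): attacks (4,1) (2,1) (1,2) (0,3) [ray(-1,1) blocked at (0,3)]
Union (12 distinct): (0,0) (0,1) (0,2) (0,3) (0,4) (1,2) (1,3) (2,1) (2,3) (3,3) (4,1) (4,3)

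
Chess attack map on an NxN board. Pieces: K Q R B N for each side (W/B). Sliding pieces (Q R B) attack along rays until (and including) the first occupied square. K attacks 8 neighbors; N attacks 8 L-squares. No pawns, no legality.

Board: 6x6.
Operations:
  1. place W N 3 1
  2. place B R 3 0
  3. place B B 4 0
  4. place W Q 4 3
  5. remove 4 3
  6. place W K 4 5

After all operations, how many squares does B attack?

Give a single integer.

Op 1: place WN@(3,1)
Op 2: place BR@(3,0)
Op 3: place BB@(4,0)
Op 4: place WQ@(4,3)
Op 5: remove (4,3)
Op 6: place WK@(4,5)
Per-piece attacks for B:
  BR@(3,0): attacks (3,1) (4,0) (2,0) (1,0) (0,0) [ray(0,1) blocked at (3,1); ray(1,0) blocked at (4,0)]
  BB@(4,0): attacks (5,1) (3,1) [ray(-1,1) blocked at (3,1)]
Union (6 distinct): (0,0) (1,0) (2,0) (3,1) (4,0) (5,1)

Answer: 6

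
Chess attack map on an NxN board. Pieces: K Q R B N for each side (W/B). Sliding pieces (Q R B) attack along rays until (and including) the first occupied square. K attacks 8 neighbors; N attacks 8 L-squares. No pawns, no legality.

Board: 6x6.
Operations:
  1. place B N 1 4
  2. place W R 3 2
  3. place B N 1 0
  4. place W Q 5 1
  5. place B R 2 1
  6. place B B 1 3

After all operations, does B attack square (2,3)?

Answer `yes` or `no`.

Op 1: place BN@(1,4)
Op 2: place WR@(3,2)
Op 3: place BN@(1,0)
Op 4: place WQ@(5,1)
Op 5: place BR@(2,1)
Op 6: place BB@(1,3)
Per-piece attacks for B:
  BN@(1,0): attacks (2,2) (3,1) (0,2)
  BB@(1,3): attacks (2,4) (3,5) (2,2) (3,1) (4,0) (0,4) (0,2)
  BN@(1,4): attacks (3,5) (2,2) (3,3) (0,2)
  BR@(2,1): attacks (2,2) (2,3) (2,4) (2,5) (2,0) (3,1) (4,1) (5,1) (1,1) (0,1) [ray(1,0) blocked at (5,1)]
B attacks (2,3): yes

Answer: yes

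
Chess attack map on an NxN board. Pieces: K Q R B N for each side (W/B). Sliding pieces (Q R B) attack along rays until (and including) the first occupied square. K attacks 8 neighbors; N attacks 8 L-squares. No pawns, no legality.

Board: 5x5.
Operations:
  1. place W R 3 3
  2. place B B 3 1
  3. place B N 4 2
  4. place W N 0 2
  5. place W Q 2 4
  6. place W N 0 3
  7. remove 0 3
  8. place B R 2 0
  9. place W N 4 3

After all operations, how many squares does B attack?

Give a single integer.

Op 1: place WR@(3,3)
Op 2: place BB@(3,1)
Op 3: place BN@(4,2)
Op 4: place WN@(0,2)
Op 5: place WQ@(2,4)
Op 6: place WN@(0,3)
Op 7: remove (0,3)
Op 8: place BR@(2,0)
Op 9: place WN@(4,3)
Per-piece attacks for B:
  BR@(2,0): attacks (2,1) (2,2) (2,3) (2,4) (3,0) (4,0) (1,0) (0,0) [ray(0,1) blocked at (2,4)]
  BB@(3,1): attacks (4,2) (4,0) (2,2) (1,3) (0,4) (2,0) [ray(1,1) blocked at (4,2); ray(-1,-1) blocked at (2,0)]
  BN@(4,2): attacks (3,4) (2,3) (3,0) (2,1)
Union (13 distinct): (0,0) (0,4) (1,0) (1,3) (2,0) (2,1) (2,2) (2,3) (2,4) (3,0) (3,4) (4,0) (4,2)

Answer: 13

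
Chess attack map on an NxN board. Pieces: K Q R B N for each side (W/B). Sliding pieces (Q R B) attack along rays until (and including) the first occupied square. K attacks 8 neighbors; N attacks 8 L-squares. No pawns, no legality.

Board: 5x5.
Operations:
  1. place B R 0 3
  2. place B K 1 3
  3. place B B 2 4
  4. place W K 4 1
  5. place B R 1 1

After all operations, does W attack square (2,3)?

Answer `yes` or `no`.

Answer: no

Derivation:
Op 1: place BR@(0,3)
Op 2: place BK@(1,3)
Op 3: place BB@(2,4)
Op 4: place WK@(4,1)
Op 5: place BR@(1,1)
Per-piece attacks for W:
  WK@(4,1): attacks (4,2) (4,0) (3,1) (3,2) (3,0)
W attacks (2,3): no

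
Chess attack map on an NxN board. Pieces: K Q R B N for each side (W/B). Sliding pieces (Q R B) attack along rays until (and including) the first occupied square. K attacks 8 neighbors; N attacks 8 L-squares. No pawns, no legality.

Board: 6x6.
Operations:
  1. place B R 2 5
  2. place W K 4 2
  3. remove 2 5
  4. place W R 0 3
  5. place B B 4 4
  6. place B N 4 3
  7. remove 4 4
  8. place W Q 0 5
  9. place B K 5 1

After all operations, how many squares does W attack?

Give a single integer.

Op 1: place BR@(2,5)
Op 2: place WK@(4,2)
Op 3: remove (2,5)
Op 4: place WR@(0,3)
Op 5: place BB@(4,4)
Op 6: place BN@(4,3)
Op 7: remove (4,4)
Op 8: place WQ@(0,5)
Op 9: place BK@(5,1)
Per-piece attacks for W:
  WR@(0,3): attacks (0,4) (0,5) (0,2) (0,1) (0,0) (1,3) (2,3) (3,3) (4,3) [ray(0,1) blocked at (0,5); ray(1,0) blocked at (4,3)]
  WQ@(0,5): attacks (0,4) (0,3) (1,5) (2,5) (3,5) (4,5) (5,5) (1,4) (2,3) (3,2) (4,1) (5,0) [ray(0,-1) blocked at (0,3)]
  WK@(4,2): attacks (4,3) (4,1) (5,2) (3,2) (5,3) (5,1) (3,3) (3,1)
Union (23 distinct): (0,0) (0,1) (0,2) (0,3) (0,4) (0,5) (1,3) (1,4) (1,5) (2,3) (2,5) (3,1) (3,2) (3,3) (3,5) (4,1) (4,3) (4,5) (5,0) (5,1) (5,2) (5,3) (5,5)

Answer: 23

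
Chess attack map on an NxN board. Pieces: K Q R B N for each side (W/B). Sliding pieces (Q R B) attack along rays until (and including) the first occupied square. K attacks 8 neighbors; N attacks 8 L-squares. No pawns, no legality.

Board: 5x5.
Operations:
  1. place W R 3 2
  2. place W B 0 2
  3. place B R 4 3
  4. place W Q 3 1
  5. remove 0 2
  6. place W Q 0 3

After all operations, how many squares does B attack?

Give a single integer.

Op 1: place WR@(3,2)
Op 2: place WB@(0,2)
Op 3: place BR@(4,3)
Op 4: place WQ@(3,1)
Op 5: remove (0,2)
Op 6: place WQ@(0,3)
Per-piece attacks for B:
  BR@(4,3): attacks (4,4) (4,2) (4,1) (4,0) (3,3) (2,3) (1,3) (0,3) [ray(-1,0) blocked at (0,3)]
Union (8 distinct): (0,3) (1,3) (2,3) (3,3) (4,0) (4,1) (4,2) (4,4)

Answer: 8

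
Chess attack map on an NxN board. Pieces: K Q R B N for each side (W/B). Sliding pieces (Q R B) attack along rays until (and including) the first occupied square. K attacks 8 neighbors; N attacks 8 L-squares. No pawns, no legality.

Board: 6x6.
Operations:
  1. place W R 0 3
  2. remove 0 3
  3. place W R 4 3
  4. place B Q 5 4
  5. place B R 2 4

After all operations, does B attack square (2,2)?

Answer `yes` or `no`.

Answer: yes

Derivation:
Op 1: place WR@(0,3)
Op 2: remove (0,3)
Op 3: place WR@(4,3)
Op 4: place BQ@(5,4)
Op 5: place BR@(2,4)
Per-piece attacks for B:
  BR@(2,4): attacks (2,5) (2,3) (2,2) (2,1) (2,0) (3,4) (4,4) (5,4) (1,4) (0,4) [ray(1,0) blocked at (5,4)]
  BQ@(5,4): attacks (5,5) (5,3) (5,2) (5,1) (5,0) (4,4) (3,4) (2,4) (4,5) (4,3) [ray(-1,0) blocked at (2,4); ray(-1,-1) blocked at (4,3)]
B attacks (2,2): yes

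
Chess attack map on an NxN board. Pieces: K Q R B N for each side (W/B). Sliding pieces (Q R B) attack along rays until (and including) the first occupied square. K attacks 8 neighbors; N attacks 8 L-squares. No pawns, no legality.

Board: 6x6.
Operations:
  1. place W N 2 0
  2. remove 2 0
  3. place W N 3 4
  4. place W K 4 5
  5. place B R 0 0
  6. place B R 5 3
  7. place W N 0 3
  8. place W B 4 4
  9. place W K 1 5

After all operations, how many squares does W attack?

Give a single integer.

Answer: 18

Derivation:
Op 1: place WN@(2,0)
Op 2: remove (2,0)
Op 3: place WN@(3,4)
Op 4: place WK@(4,5)
Op 5: place BR@(0,0)
Op 6: place BR@(5,3)
Op 7: place WN@(0,3)
Op 8: place WB@(4,4)
Op 9: place WK@(1,5)
Per-piece attacks for W:
  WN@(0,3): attacks (1,5) (2,4) (1,1) (2,2)
  WK@(1,5): attacks (1,4) (2,5) (0,5) (2,4) (0,4)
  WN@(3,4): attacks (5,5) (1,5) (4,2) (5,3) (2,2) (1,3)
  WB@(4,4): attacks (5,5) (5,3) (3,5) (3,3) (2,2) (1,1) (0,0) [ray(1,-1) blocked at (5,3); ray(-1,-1) blocked at (0,0)]
  WK@(4,5): attacks (4,4) (5,5) (3,5) (5,4) (3,4)
Union (18 distinct): (0,0) (0,4) (0,5) (1,1) (1,3) (1,4) (1,5) (2,2) (2,4) (2,5) (3,3) (3,4) (3,5) (4,2) (4,4) (5,3) (5,4) (5,5)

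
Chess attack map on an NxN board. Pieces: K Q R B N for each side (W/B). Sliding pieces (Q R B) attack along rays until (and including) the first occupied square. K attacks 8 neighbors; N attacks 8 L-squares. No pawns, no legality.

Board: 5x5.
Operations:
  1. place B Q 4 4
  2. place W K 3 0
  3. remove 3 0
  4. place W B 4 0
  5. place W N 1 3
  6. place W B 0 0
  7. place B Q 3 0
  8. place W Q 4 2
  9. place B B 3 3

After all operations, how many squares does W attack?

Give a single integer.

Answer: 16

Derivation:
Op 1: place BQ@(4,4)
Op 2: place WK@(3,0)
Op 3: remove (3,0)
Op 4: place WB@(4,0)
Op 5: place WN@(1,3)
Op 6: place WB@(0,0)
Op 7: place BQ@(3,0)
Op 8: place WQ@(4,2)
Op 9: place BB@(3,3)
Per-piece attacks for W:
  WB@(0,0): attacks (1,1) (2,2) (3,3) [ray(1,1) blocked at (3,3)]
  WN@(1,3): attacks (3,4) (2,1) (3,2) (0,1)
  WB@(4,0): attacks (3,1) (2,2) (1,3) [ray(-1,1) blocked at (1,3)]
  WQ@(4,2): attacks (4,3) (4,4) (4,1) (4,0) (3,2) (2,2) (1,2) (0,2) (3,3) (3,1) (2,0) [ray(0,1) blocked at (4,4); ray(0,-1) blocked at (4,0); ray(-1,1) blocked at (3,3)]
Union (16 distinct): (0,1) (0,2) (1,1) (1,2) (1,3) (2,0) (2,1) (2,2) (3,1) (3,2) (3,3) (3,4) (4,0) (4,1) (4,3) (4,4)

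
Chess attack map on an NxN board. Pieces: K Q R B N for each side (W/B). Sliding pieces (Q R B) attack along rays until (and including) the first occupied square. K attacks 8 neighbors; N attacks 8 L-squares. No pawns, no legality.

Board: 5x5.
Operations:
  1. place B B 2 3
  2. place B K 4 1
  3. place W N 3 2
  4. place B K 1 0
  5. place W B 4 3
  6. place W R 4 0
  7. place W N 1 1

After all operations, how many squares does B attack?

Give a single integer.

Op 1: place BB@(2,3)
Op 2: place BK@(4,1)
Op 3: place WN@(3,2)
Op 4: place BK@(1,0)
Op 5: place WB@(4,3)
Op 6: place WR@(4,0)
Op 7: place WN@(1,1)
Per-piece attacks for B:
  BK@(1,0): attacks (1,1) (2,0) (0,0) (2,1) (0,1)
  BB@(2,3): attacks (3,4) (3,2) (1,4) (1,2) (0,1) [ray(1,-1) blocked at (3,2)]
  BK@(4,1): attacks (4,2) (4,0) (3,1) (3,2) (3,0)
Union (13 distinct): (0,0) (0,1) (1,1) (1,2) (1,4) (2,0) (2,1) (3,0) (3,1) (3,2) (3,4) (4,0) (4,2)

Answer: 13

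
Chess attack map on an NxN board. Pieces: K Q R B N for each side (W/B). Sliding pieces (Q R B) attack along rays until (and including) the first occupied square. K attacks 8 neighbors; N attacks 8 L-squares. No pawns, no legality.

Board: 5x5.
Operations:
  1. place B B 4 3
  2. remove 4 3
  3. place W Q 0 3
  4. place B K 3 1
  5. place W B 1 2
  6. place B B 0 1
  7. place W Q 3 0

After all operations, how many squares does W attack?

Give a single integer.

Op 1: place BB@(4,3)
Op 2: remove (4,3)
Op 3: place WQ@(0,3)
Op 4: place BK@(3,1)
Op 5: place WB@(1,2)
Op 6: place BB@(0,1)
Op 7: place WQ@(3,0)
Per-piece attacks for W:
  WQ@(0,3): attacks (0,4) (0,2) (0,1) (1,3) (2,3) (3,3) (4,3) (1,4) (1,2) [ray(0,-1) blocked at (0,1); ray(1,-1) blocked at (1,2)]
  WB@(1,2): attacks (2,3) (3,4) (2,1) (3,0) (0,3) (0,1) [ray(1,-1) blocked at (3,0); ray(-1,1) blocked at (0,3); ray(-1,-1) blocked at (0,1)]
  WQ@(3,0): attacks (3,1) (4,0) (2,0) (1,0) (0,0) (4,1) (2,1) (1,2) [ray(0,1) blocked at (3,1); ray(-1,1) blocked at (1,2)]
Union (19 distinct): (0,0) (0,1) (0,2) (0,3) (0,4) (1,0) (1,2) (1,3) (1,4) (2,0) (2,1) (2,3) (3,0) (3,1) (3,3) (3,4) (4,0) (4,1) (4,3)

Answer: 19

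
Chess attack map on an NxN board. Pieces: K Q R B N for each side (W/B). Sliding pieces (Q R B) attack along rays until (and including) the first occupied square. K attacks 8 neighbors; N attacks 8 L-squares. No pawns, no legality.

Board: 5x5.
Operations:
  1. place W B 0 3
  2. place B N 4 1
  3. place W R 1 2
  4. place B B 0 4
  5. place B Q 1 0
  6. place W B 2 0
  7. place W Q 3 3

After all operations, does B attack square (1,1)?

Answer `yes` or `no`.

Op 1: place WB@(0,3)
Op 2: place BN@(4,1)
Op 3: place WR@(1,2)
Op 4: place BB@(0,4)
Op 5: place BQ@(1,0)
Op 6: place WB@(2,0)
Op 7: place WQ@(3,3)
Per-piece attacks for B:
  BB@(0,4): attacks (1,3) (2,2) (3,1) (4,0)
  BQ@(1,0): attacks (1,1) (1,2) (2,0) (0,0) (2,1) (3,2) (4,3) (0,1) [ray(0,1) blocked at (1,2); ray(1,0) blocked at (2,0)]
  BN@(4,1): attacks (3,3) (2,2) (2,0)
B attacks (1,1): yes

Answer: yes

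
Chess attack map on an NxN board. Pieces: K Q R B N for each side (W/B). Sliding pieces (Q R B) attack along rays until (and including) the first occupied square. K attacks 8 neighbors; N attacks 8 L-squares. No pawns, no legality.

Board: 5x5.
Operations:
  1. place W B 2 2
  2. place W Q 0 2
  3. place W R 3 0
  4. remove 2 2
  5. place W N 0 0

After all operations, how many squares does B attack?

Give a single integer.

Answer: 0

Derivation:
Op 1: place WB@(2,2)
Op 2: place WQ@(0,2)
Op 3: place WR@(3,0)
Op 4: remove (2,2)
Op 5: place WN@(0,0)
Per-piece attacks for B:
Union (0 distinct): (none)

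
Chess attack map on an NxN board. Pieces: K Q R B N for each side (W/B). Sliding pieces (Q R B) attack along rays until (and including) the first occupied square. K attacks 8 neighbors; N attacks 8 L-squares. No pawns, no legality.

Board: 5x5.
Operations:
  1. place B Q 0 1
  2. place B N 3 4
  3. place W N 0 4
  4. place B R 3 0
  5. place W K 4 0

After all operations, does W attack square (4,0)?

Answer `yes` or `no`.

Op 1: place BQ@(0,1)
Op 2: place BN@(3,4)
Op 3: place WN@(0,4)
Op 4: place BR@(3,0)
Op 5: place WK@(4,0)
Per-piece attacks for W:
  WN@(0,4): attacks (1,2) (2,3)
  WK@(4,0): attacks (4,1) (3,0) (3,1)
W attacks (4,0): no

Answer: no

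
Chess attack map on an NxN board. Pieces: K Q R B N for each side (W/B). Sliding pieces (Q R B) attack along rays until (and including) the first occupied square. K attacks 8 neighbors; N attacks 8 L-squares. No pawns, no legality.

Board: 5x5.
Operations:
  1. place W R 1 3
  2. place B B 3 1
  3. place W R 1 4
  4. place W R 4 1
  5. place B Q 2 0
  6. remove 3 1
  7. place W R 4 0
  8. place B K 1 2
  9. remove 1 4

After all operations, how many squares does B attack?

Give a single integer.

Op 1: place WR@(1,3)
Op 2: place BB@(3,1)
Op 3: place WR@(1,4)
Op 4: place WR@(4,1)
Op 5: place BQ@(2,0)
Op 6: remove (3,1)
Op 7: place WR@(4,0)
Op 8: place BK@(1,2)
Op 9: remove (1,4)
Per-piece attacks for B:
  BK@(1,2): attacks (1,3) (1,1) (2,2) (0,2) (2,3) (2,1) (0,3) (0,1)
  BQ@(2,0): attacks (2,1) (2,2) (2,3) (2,4) (3,0) (4,0) (1,0) (0,0) (3,1) (4,2) (1,1) (0,2) [ray(1,0) blocked at (4,0)]
Union (15 distinct): (0,0) (0,1) (0,2) (0,3) (1,0) (1,1) (1,3) (2,1) (2,2) (2,3) (2,4) (3,0) (3,1) (4,0) (4,2)

Answer: 15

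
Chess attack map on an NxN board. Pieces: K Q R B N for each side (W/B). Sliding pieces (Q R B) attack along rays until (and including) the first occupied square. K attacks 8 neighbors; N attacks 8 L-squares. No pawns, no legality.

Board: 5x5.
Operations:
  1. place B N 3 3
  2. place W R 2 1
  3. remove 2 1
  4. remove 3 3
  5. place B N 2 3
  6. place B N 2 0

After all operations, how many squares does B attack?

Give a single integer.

Answer: 10

Derivation:
Op 1: place BN@(3,3)
Op 2: place WR@(2,1)
Op 3: remove (2,1)
Op 4: remove (3,3)
Op 5: place BN@(2,3)
Op 6: place BN@(2,0)
Per-piece attacks for B:
  BN@(2,0): attacks (3,2) (4,1) (1,2) (0,1)
  BN@(2,3): attacks (4,4) (0,4) (3,1) (4,2) (1,1) (0,2)
Union (10 distinct): (0,1) (0,2) (0,4) (1,1) (1,2) (3,1) (3,2) (4,1) (4,2) (4,4)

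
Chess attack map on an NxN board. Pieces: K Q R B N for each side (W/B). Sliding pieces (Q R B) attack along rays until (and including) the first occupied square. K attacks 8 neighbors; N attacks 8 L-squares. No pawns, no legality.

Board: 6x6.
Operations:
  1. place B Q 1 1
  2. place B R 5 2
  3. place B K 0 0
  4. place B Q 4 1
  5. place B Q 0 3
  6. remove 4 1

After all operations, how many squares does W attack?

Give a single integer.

Answer: 0

Derivation:
Op 1: place BQ@(1,1)
Op 2: place BR@(5,2)
Op 3: place BK@(0,0)
Op 4: place BQ@(4,1)
Op 5: place BQ@(0,3)
Op 6: remove (4,1)
Per-piece attacks for W:
Union (0 distinct): (none)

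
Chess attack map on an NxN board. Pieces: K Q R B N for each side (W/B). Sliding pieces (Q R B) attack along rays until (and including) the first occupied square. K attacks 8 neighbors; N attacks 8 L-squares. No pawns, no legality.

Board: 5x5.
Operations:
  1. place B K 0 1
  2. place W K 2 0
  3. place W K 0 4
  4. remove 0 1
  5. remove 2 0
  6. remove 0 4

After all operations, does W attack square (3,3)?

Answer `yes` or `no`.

Op 1: place BK@(0,1)
Op 2: place WK@(2,0)
Op 3: place WK@(0,4)
Op 4: remove (0,1)
Op 5: remove (2,0)
Op 6: remove (0,4)
Per-piece attacks for W:
W attacks (3,3): no

Answer: no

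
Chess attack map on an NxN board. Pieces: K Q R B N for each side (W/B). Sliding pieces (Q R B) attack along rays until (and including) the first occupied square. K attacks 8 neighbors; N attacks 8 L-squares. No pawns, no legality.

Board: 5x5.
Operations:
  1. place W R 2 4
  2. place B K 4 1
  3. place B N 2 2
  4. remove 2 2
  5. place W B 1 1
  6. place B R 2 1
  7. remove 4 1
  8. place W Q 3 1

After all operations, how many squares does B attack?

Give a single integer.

Answer: 6

Derivation:
Op 1: place WR@(2,4)
Op 2: place BK@(4,1)
Op 3: place BN@(2,2)
Op 4: remove (2,2)
Op 5: place WB@(1,1)
Op 6: place BR@(2,1)
Op 7: remove (4,1)
Op 8: place WQ@(3,1)
Per-piece attacks for B:
  BR@(2,1): attacks (2,2) (2,3) (2,4) (2,0) (3,1) (1,1) [ray(0,1) blocked at (2,4); ray(1,0) blocked at (3,1); ray(-1,0) blocked at (1,1)]
Union (6 distinct): (1,1) (2,0) (2,2) (2,3) (2,4) (3,1)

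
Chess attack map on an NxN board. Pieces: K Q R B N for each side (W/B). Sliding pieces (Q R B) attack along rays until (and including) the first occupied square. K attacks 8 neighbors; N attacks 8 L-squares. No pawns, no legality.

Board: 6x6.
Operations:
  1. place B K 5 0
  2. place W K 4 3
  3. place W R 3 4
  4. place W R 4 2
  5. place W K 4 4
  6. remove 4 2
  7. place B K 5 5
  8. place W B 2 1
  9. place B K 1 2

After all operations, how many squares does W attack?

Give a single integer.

Answer: 19

Derivation:
Op 1: place BK@(5,0)
Op 2: place WK@(4,3)
Op 3: place WR@(3,4)
Op 4: place WR@(4,2)
Op 5: place WK@(4,4)
Op 6: remove (4,2)
Op 7: place BK@(5,5)
Op 8: place WB@(2,1)
Op 9: place BK@(1,2)
Per-piece attacks for W:
  WB@(2,1): attacks (3,2) (4,3) (3,0) (1,2) (1,0) [ray(1,1) blocked at (4,3); ray(-1,1) blocked at (1,2)]
  WR@(3,4): attacks (3,5) (3,3) (3,2) (3,1) (3,0) (4,4) (2,4) (1,4) (0,4) [ray(1,0) blocked at (4,4)]
  WK@(4,3): attacks (4,4) (4,2) (5,3) (3,3) (5,4) (5,2) (3,4) (3,2)
  WK@(4,4): attacks (4,5) (4,3) (5,4) (3,4) (5,5) (5,3) (3,5) (3,3)
Union (19 distinct): (0,4) (1,0) (1,2) (1,4) (2,4) (3,0) (3,1) (3,2) (3,3) (3,4) (3,5) (4,2) (4,3) (4,4) (4,5) (5,2) (5,3) (5,4) (5,5)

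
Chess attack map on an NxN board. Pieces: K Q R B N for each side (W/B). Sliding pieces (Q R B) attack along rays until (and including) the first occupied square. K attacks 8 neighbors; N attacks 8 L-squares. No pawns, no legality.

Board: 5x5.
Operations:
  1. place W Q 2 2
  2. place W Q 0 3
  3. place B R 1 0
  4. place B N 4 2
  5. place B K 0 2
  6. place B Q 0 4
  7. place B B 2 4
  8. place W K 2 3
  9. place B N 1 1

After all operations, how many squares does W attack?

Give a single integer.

Answer: 19

Derivation:
Op 1: place WQ@(2,2)
Op 2: place WQ@(0,3)
Op 3: place BR@(1,0)
Op 4: place BN@(4,2)
Op 5: place BK@(0,2)
Op 6: place BQ@(0,4)
Op 7: place BB@(2,4)
Op 8: place WK@(2,3)
Op 9: place BN@(1,1)
Per-piece attacks for W:
  WQ@(0,3): attacks (0,4) (0,2) (1,3) (2,3) (1,4) (1,2) (2,1) (3,0) [ray(0,1) blocked at (0,4); ray(0,-1) blocked at (0,2); ray(1,0) blocked at (2,3)]
  WQ@(2,2): attacks (2,3) (2,1) (2,0) (3,2) (4,2) (1,2) (0,2) (3,3) (4,4) (3,1) (4,0) (1,3) (0,4) (1,1) [ray(0,1) blocked at (2,3); ray(1,0) blocked at (4,2); ray(-1,0) blocked at (0,2); ray(-1,1) blocked at (0,4); ray(-1,-1) blocked at (1,1)]
  WK@(2,3): attacks (2,4) (2,2) (3,3) (1,3) (3,4) (3,2) (1,4) (1,2)
Union (19 distinct): (0,2) (0,4) (1,1) (1,2) (1,3) (1,4) (2,0) (2,1) (2,2) (2,3) (2,4) (3,0) (3,1) (3,2) (3,3) (3,4) (4,0) (4,2) (4,4)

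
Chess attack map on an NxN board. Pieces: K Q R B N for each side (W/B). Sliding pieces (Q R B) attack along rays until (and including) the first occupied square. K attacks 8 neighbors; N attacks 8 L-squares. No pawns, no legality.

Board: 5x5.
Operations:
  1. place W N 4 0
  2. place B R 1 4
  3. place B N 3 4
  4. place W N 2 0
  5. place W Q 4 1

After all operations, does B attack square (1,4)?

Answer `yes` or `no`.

Op 1: place WN@(4,0)
Op 2: place BR@(1,4)
Op 3: place BN@(3,4)
Op 4: place WN@(2,0)
Op 5: place WQ@(4,1)
Per-piece attacks for B:
  BR@(1,4): attacks (1,3) (1,2) (1,1) (1,0) (2,4) (3,4) (0,4) [ray(1,0) blocked at (3,4)]
  BN@(3,4): attacks (4,2) (2,2) (1,3)
B attacks (1,4): no

Answer: no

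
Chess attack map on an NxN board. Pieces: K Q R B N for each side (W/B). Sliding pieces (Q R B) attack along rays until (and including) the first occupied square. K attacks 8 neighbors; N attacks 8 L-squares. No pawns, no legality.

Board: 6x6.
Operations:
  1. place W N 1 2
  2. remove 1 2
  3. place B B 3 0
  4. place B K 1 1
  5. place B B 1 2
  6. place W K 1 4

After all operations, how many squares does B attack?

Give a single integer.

Answer: 15

Derivation:
Op 1: place WN@(1,2)
Op 2: remove (1,2)
Op 3: place BB@(3,0)
Op 4: place BK@(1,1)
Op 5: place BB@(1,2)
Op 6: place WK@(1,4)
Per-piece attacks for B:
  BK@(1,1): attacks (1,2) (1,0) (2,1) (0,1) (2,2) (2,0) (0,2) (0,0)
  BB@(1,2): attacks (2,3) (3,4) (4,5) (2,1) (3,0) (0,3) (0,1) [ray(1,-1) blocked at (3,0)]
  BB@(3,0): attacks (4,1) (5,2) (2,1) (1,2) [ray(-1,1) blocked at (1,2)]
Union (15 distinct): (0,0) (0,1) (0,2) (0,3) (1,0) (1,2) (2,0) (2,1) (2,2) (2,3) (3,0) (3,4) (4,1) (4,5) (5,2)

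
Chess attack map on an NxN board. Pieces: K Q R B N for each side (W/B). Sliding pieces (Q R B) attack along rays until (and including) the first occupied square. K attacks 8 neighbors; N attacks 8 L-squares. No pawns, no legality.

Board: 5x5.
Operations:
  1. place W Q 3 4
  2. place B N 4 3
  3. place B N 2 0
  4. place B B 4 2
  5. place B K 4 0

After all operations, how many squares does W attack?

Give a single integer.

Answer: 12

Derivation:
Op 1: place WQ@(3,4)
Op 2: place BN@(4,3)
Op 3: place BN@(2,0)
Op 4: place BB@(4,2)
Op 5: place BK@(4,0)
Per-piece attacks for W:
  WQ@(3,4): attacks (3,3) (3,2) (3,1) (3,0) (4,4) (2,4) (1,4) (0,4) (4,3) (2,3) (1,2) (0,1) [ray(1,-1) blocked at (4,3)]
Union (12 distinct): (0,1) (0,4) (1,2) (1,4) (2,3) (2,4) (3,0) (3,1) (3,2) (3,3) (4,3) (4,4)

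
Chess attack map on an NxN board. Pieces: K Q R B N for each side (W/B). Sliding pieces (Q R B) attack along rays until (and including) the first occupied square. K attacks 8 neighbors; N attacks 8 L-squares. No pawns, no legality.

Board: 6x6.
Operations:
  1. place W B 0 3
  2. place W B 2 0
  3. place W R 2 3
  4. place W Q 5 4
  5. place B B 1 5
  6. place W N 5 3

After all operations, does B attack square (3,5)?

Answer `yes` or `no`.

Op 1: place WB@(0,3)
Op 2: place WB@(2,0)
Op 3: place WR@(2,3)
Op 4: place WQ@(5,4)
Op 5: place BB@(1,5)
Op 6: place WN@(5,3)
Per-piece attacks for B:
  BB@(1,5): attacks (2,4) (3,3) (4,2) (5,1) (0,4)
B attacks (3,5): no

Answer: no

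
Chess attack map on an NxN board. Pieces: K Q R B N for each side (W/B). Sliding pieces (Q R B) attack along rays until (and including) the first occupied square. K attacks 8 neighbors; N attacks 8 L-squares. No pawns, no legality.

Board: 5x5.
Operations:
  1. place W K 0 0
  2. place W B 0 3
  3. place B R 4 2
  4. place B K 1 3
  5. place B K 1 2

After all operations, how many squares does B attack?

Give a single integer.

Answer: 17

Derivation:
Op 1: place WK@(0,0)
Op 2: place WB@(0,3)
Op 3: place BR@(4,2)
Op 4: place BK@(1,3)
Op 5: place BK@(1,2)
Per-piece attacks for B:
  BK@(1,2): attacks (1,3) (1,1) (2,2) (0,2) (2,3) (2,1) (0,3) (0,1)
  BK@(1,3): attacks (1,4) (1,2) (2,3) (0,3) (2,4) (2,2) (0,4) (0,2)
  BR@(4,2): attacks (4,3) (4,4) (4,1) (4,0) (3,2) (2,2) (1,2) [ray(-1,0) blocked at (1,2)]
Union (17 distinct): (0,1) (0,2) (0,3) (0,4) (1,1) (1,2) (1,3) (1,4) (2,1) (2,2) (2,3) (2,4) (3,2) (4,0) (4,1) (4,3) (4,4)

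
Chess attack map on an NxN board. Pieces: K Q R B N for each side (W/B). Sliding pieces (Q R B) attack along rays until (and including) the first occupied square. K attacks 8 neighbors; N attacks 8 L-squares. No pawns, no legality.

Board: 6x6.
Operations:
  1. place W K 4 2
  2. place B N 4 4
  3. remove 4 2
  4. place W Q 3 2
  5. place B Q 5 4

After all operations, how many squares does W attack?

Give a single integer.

Op 1: place WK@(4,2)
Op 2: place BN@(4,4)
Op 3: remove (4,2)
Op 4: place WQ@(3,2)
Op 5: place BQ@(5,4)
Per-piece attacks for W:
  WQ@(3,2): attacks (3,3) (3,4) (3,5) (3,1) (3,0) (4,2) (5,2) (2,2) (1,2) (0,2) (4,3) (5,4) (4,1) (5,0) (2,3) (1,4) (0,5) (2,1) (1,0) [ray(1,1) blocked at (5,4)]
Union (19 distinct): (0,2) (0,5) (1,0) (1,2) (1,4) (2,1) (2,2) (2,3) (3,0) (3,1) (3,3) (3,4) (3,5) (4,1) (4,2) (4,3) (5,0) (5,2) (5,4)

Answer: 19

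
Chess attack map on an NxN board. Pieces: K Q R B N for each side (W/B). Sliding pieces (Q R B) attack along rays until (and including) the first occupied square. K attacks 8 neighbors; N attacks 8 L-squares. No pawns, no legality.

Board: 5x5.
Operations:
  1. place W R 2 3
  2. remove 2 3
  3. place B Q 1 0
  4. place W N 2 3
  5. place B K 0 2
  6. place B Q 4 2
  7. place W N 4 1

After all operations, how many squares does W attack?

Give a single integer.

Answer: 9

Derivation:
Op 1: place WR@(2,3)
Op 2: remove (2,3)
Op 3: place BQ@(1,0)
Op 4: place WN@(2,3)
Op 5: place BK@(0,2)
Op 6: place BQ@(4,2)
Op 7: place WN@(4,1)
Per-piece attacks for W:
  WN@(2,3): attacks (4,4) (0,4) (3,1) (4,2) (1,1) (0,2)
  WN@(4,1): attacks (3,3) (2,2) (2,0)
Union (9 distinct): (0,2) (0,4) (1,1) (2,0) (2,2) (3,1) (3,3) (4,2) (4,4)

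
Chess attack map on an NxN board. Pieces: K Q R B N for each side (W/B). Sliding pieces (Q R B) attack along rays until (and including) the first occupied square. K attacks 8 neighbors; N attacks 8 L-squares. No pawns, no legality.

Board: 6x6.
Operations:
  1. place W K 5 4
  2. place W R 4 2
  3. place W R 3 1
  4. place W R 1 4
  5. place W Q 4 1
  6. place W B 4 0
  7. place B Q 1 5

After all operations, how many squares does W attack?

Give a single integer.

Op 1: place WK@(5,4)
Op 2: place WR@(4,2)
Op 3: place WR@(3,1)
Op 4: place WR@(1,4)
Op 5: place WQ@(4,1)
Op 6: place WB@(4,0)
Op 7: place BQ@(1,5)
Per-piece attacks for W:
  WR@(1,4): attacks (1,5) (1,3) (1,2) (1,1) (1,0) (2,4) (3,4) (4,4) (5,4) (0,4) [ray(0,1) blocked at (1,5); ray(1,0) blocked at (5,4)]
  WR@(3,1): attacks (3,2) (3,3) (3,4) (3,5) (3,0) (4,1) (2,1) (1,1) (0,1) [ray(1,0) blocked at (4,1)]
  WB@(4,0): attacks (5,1) (3,1) [ray(-1,1) blocked at (3,1)]
  WQ@(4,1): attacks (4,2) (4,0) (5,1) (3,1) (5,2) (5,0) (3,2) (2,3) (1,4) (3,0) [ray(0,1) blocked at (4,2); ray(0,-1) blocked at (4,0); ray(-1,0) blocked at (3,1); ray(-1,1) blocked at (1,4)]
  WR@(4,2): attacks (4,3) (4,4) (4,5) (4,1) (5,2) (3,2) (2,2) (1,2) (0,2) [ray(0,-1) blocked at (4,1)]
  WK@(5,4): attacks (5,5) (5,3) (4,4) (4,5) (4,3)
Union (31 distinct): (0,1) (0,2) (0,4) (1,0) (1,1) (1,2) (1,3) (1,4) (1,5) (2,1) (2,2) (2,3) (2,4) (3,0) (3,1) (3,2) (3,3) (3,4) (3,5) (4,0) (4,1) (4,2) (4,3) (4,4) (4,5) (5,0) (5,1) (5,2) (5,3) (5,4) (5,5)

Answer: 31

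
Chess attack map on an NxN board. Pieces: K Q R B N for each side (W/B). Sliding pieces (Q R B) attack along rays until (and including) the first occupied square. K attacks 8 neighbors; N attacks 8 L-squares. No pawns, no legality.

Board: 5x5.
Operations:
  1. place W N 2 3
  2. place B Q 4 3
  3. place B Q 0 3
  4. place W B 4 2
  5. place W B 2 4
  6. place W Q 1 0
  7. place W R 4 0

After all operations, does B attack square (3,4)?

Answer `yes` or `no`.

Answer: yes

Derivation:
Op 1: place WN@(2,3)
Op 2: place BQ@(4,3)
Op 3: place BQ@(0,3)
Op 4: place WB@(4,2)
Op 5: place WB@(2,4)
Op 6: place WQ@(1,0)
Op 7: place WR@(4,0)
Per-piece attacks for B:
  BQ@(0,3): attacks (0,4) (0,2) (0,1) (0,0) (1,3) (2,3) (1,4) (1,2) (2,1) (3,0) [ray(1,0) blocked at (2,3)]
  BQ@(4,3): attacks (4,4) (4,2) (3,3) (2,3) (3,4) (3,2) (2,1) (1,0) [ray(0,-1) blocked at (4,2); ray(-1,0) blocked at (2,3); ray(-1,-1) blocked at (1,0)]
B attacks (3,4): yes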